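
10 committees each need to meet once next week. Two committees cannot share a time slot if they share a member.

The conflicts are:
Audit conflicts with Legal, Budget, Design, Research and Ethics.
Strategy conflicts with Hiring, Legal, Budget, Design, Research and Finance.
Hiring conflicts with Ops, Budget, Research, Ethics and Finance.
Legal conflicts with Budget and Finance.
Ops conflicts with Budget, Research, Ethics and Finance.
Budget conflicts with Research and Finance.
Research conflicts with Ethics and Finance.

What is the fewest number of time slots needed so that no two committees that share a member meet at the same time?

5

Hiring, Ops, Budget, Research, Finance all conflict with each other, so at least 5 time slots are needed.
5 time slots suffice: time slot 1 → {Budget, Design, Ethics}; time slot 2 → {Legal, Research}; time slot 3 → {Audit, Finance}; time slot 4 → {Strategy, Ops}; time slot 5 → {Hiring}. Each listed conflict is separated.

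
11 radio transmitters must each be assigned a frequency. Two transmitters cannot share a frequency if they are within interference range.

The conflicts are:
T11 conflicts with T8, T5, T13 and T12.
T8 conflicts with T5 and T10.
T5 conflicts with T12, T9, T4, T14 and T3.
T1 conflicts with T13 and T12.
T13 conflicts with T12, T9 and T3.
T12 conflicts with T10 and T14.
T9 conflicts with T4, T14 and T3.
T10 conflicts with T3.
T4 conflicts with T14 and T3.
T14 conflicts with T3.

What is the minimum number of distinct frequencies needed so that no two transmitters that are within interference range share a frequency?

5

T5, T9, T4, T14, T3 pairwise conflict, so at least 5 frequencies are needed.
5 frequencies suffice: T11=3, T8=2, T5=1, T1=3, T13=1, T12=2, T9=4, T10=1, T4=5, T14=3, T3=2. Every pair that conflicts lands in different frequencies.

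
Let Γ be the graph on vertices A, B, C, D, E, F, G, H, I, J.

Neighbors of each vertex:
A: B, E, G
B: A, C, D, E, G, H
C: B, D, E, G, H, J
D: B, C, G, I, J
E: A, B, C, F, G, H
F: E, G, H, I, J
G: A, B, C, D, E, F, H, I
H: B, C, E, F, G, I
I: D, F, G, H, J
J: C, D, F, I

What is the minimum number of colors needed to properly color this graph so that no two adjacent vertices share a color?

B, C, E, G, H are pairwise adjacent (a clique of size 5), so at least 5 colors are needed.
5 colors suffice: color 1 → {G, J}; color 2 → {D, E}; color 3 → {A, C, F}; color 4 → {B, I}; color 5 → {H}. No two adjacent vertices share a color.

5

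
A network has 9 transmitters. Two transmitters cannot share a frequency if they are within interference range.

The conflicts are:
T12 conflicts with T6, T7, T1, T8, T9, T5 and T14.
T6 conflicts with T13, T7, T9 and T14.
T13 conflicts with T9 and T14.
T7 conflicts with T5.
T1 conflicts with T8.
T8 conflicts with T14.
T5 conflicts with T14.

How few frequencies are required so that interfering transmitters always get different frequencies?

3

T12, T7, T5 pairwise conflict, so at least 3 frequencies are needed.
3 frequencies suffice: frequency 1 → {T12, T13}; frequency 2 → {T6, T8, T5}; frequency 3 → {T7, T1, T9, T14}. Every pair that conflicts lands in different frequencies.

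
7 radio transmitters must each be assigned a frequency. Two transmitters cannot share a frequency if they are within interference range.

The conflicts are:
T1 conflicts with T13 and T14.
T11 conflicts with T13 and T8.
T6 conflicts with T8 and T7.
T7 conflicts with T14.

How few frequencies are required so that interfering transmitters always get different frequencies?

The cycle T7-T6-T8-T11-T13-T1-T14-T7 has odd length 7, so it cannot be 2-colored; at least 3 frequencies are needed.
A valid assignment using 3 frequencies: T1=3, T11=1, T13=2, T6=1, T8=2, T7=2, T14=1. No two conflicting transmitters share a frequency.

3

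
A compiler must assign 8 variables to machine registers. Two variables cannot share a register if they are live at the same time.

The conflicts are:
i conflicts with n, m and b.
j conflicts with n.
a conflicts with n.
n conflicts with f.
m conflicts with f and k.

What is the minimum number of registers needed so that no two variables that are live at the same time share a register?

m and k conflict, so at least 2 registers are needed.
Using 2 registers: i=2, j=2, a=2, n=1, m=1, f=2, b=1, k=2. Each listed conflict is separated.

2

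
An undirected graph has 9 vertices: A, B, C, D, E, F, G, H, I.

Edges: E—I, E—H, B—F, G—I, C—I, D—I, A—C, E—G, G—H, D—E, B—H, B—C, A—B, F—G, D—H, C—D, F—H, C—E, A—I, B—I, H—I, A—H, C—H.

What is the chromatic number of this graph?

5

A, B, C, H, I are mutually adjacent (a clique of size 5), so at least 5 colors are needed.
5 colors suffice: color 1 → {H}; color 2 → {F, I}; color 3 → {C, G}; color 4 → {B, E}; color 5 → {A, D}. No two adjacent vertices share a color.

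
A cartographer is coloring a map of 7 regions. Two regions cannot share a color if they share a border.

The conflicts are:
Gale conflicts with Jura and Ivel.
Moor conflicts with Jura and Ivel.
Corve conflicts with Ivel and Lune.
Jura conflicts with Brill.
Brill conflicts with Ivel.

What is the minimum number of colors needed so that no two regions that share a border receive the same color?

2

Corve and Ivel conflict, so at least 2 colors are needed.
2 colors suffice: Gale=2, Moor=2, Corve=2, Jura=1, Brill=2, Ivel=1, Lune=1. Each listed conflict is separated.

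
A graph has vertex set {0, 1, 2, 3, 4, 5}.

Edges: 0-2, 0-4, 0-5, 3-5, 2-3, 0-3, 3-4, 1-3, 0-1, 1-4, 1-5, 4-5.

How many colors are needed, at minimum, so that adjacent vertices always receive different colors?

0, 1, 3, 4, 5 are pairwise adjacent (a clique of size 5), so at least 5 colors are needed.
A valid assignment using 5 colors: 0=blue, 1=yellow, 2=green, 3=red, 4=purple, 5=green. No two adjacent vertices share a color.

5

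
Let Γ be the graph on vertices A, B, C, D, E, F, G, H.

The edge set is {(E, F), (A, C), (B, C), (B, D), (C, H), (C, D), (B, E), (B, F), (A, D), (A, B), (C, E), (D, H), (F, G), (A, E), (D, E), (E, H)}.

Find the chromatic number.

A, B, C, D, E are mutually adjacent (a clique of size 5), so at least 5 colors are needed.
5 colors suffice: A=5, B=2, C=4, D=3, E=1, F=3, G=1, H=2. No two adjacent vertices share a color.

5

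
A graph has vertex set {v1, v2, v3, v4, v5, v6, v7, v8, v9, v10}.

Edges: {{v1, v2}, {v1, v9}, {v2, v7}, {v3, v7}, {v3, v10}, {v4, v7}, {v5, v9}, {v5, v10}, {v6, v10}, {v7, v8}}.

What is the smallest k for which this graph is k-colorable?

3

The cycle v1-v2-v7-v3-v10-v5-v9-v1 has odd length 7, so it cannot be 2-colored; at least 3 colors are needed.
3 colors suffice: color R → {v1, v7, v10}; color B → {v2, v3, v4, v5, v6, v8}; color G → {v9}. No two adjacent vertices share a color.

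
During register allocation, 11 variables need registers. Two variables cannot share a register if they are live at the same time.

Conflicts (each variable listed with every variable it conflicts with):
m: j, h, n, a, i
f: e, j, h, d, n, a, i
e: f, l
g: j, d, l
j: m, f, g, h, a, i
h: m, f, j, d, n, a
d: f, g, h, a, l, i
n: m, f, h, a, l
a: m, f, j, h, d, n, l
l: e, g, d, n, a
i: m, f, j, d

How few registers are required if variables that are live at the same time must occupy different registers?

4

f, h, d, a all conflict with each other, so at least 4 registers are needed.
4 registers suffice: m=1, f=1, e=2, g=2, j=3, h=4, d=3, n=3, a=2, l=1, i=2. Each listed conflict is separated.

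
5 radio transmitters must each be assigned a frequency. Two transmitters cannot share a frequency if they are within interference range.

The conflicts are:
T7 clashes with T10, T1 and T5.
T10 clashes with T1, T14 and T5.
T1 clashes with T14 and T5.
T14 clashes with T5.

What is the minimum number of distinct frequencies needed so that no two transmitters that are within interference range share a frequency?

T10, T1, T14, T5 pairwise conflict, so at least 4 frequencies are needed.
4 frequencies suffice: frequency 1 → {T1}; frequency 2 → {T5}; frequency 3 → {T10}; frequency 4 → {T7, T14}. No two conflicting transmitters share a frequency.

4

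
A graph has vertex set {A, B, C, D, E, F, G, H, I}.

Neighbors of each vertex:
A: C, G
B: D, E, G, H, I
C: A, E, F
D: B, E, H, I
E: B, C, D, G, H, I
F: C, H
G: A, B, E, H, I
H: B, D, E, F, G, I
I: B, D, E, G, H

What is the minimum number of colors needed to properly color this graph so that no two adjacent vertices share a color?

B, D, E, H, I are mutually adjacent (a clique of size 5), so at least 5 colors are needed.
5 colors suffice: color red → {A, E, F}; color blue → {C, H}; color green → {I}; color yellow → {B}; color purple → {D, G}. No two adjacent vertices share a color.

5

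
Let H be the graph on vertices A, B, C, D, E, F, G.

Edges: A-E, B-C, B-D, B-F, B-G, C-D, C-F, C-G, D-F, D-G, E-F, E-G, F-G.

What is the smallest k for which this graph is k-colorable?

B, C, D, F, G form a clique, so at least 5 colors are needed.
5 colors suffice: A=1, B=5, C=3, D=4, E=3, F=2, G=1. Each edge has distinct colors on its endpoints.

5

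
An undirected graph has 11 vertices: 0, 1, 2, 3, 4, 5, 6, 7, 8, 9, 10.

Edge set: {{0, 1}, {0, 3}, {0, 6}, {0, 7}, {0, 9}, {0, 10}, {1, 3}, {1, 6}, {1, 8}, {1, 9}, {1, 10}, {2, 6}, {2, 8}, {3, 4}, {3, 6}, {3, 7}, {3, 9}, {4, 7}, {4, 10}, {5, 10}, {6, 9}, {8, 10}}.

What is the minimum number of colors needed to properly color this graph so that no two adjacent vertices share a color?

0, 1, 3, 6, 9 are mutually adjacent (a clique of size 5), so at least 5 colors are needed.
A valid assignment using 5 colors: 0=a, 1=c, 2=b, 3=b, 4=a, 5=a, 6=d, 7=c, 8=a, 9=e, 10=b. Each edge has distinct colors on its endpoints.

5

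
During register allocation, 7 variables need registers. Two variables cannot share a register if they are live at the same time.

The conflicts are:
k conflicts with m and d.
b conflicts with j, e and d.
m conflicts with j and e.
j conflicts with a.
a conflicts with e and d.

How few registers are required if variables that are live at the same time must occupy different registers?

3

The cycle m-k-d-b-j-m has odd length 5, so it cannot be 2-colored; at least 3 registers are needed.
3 registers suffice: register 1 → {j, e, d}; register 2 → {b, m, a}; register 3 → {k}. No two conflicting variables share a register.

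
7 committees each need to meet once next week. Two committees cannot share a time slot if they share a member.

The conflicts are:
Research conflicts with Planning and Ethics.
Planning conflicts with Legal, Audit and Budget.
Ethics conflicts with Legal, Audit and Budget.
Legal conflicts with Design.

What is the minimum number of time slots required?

2

Planning and Budget conflict, so at least 2 time slots are needed.
2 time slots suffice: time slot 1 → {Planning, Ethics, Design}; time slot 2 → {Research, Legal, Audit, Budget}. No two conflicting committees share a time slot.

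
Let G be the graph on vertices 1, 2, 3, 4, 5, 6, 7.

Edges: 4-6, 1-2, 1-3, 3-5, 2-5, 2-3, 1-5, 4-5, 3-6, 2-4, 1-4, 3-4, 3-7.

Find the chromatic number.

1, 2, 3, 4, 5 are mutually adjacent (a clique of size 5), so at least 5 colors are needed.
5 colors suffice: color red → {3}; color blue → {4, 7}; color green → {1, 6}; color yellow → {5}; color purple → {2}. Every edge joins two different colors.

5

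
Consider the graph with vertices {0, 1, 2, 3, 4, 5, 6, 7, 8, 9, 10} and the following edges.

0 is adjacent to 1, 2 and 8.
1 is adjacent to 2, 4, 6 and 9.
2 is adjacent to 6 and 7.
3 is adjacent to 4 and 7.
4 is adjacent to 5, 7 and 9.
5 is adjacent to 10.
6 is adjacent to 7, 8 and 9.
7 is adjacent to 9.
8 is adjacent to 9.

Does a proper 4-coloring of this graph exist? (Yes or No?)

Yes

The chromatic number is 3. 3, 4, 7 are pairwise adjacent, so at least 3 colors are needed.
A valid assignment using 3 colors: 0=b, 1=a, 2=c, 3=c, 4=b, 5=a, 6=b, 7=a, 8=a, 9=c, 10=b.
Since 4 ≥ 3, a proper 4-coloring certainly exists.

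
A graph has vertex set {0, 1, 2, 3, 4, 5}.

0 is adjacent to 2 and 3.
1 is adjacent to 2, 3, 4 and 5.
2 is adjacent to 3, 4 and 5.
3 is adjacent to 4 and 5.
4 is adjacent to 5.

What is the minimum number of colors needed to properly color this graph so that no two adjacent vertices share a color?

5

1, 2, 3, 4, 5 are pairwise adjacent (a clique of size 5), so at least 5 colors are needed.
One proper 5-coloring: 0=c, 1=c, 2=a, 3=b, 4=d, 5=e. Every edge joins two different colors.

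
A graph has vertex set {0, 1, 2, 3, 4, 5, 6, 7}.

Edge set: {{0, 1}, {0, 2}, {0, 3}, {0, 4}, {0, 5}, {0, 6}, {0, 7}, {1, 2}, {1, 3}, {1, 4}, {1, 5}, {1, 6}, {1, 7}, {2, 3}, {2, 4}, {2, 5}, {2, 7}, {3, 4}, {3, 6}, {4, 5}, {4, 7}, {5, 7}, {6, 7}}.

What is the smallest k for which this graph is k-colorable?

6

0, 1, 2, 4, 5, 7 form a clique, so at least 6 colors are needed.
One proper 6-coloring: 0=b, 1=a, 2=e, 3=c, 4=d, 5=f, 6=d, 7=c. Every edge joins two different colors.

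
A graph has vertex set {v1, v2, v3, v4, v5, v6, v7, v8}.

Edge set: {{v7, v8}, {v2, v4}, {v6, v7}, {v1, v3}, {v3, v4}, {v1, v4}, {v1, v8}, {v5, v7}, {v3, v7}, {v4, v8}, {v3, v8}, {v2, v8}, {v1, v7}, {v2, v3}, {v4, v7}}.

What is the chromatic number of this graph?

v1, v3, v4, v7, v8 form a clique, so at least 5 colors are needed.
5 colors suffice: v1=5, v2=1, v3=3, v4=4, v5=2, v6=2, v7=1, v8=2. No two adjacent vertices share a color.

5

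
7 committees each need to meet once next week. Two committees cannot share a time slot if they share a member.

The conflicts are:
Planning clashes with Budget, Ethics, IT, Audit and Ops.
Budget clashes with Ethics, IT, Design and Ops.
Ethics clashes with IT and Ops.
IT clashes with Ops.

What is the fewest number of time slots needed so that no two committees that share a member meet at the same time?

Planning, Budget, Ethics, IT, Ops are mutually in conflict, so at least 5 time slots are needed.
A valid assignment using 5 time slots: Planning=1, Budget=2, Ethics=3, IT=5, Design=1, Audit=2, Ops=4. No two conflicting committees share a time slot.

5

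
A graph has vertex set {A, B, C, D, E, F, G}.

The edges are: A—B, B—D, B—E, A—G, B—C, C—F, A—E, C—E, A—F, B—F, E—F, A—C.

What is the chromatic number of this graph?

A, B, C, E, F form a clique, so at least 5 colors are needed.
5 colors suffice: color red → {A, D}; color blue → {B, G}; color green → {F}; color yellow → {E}; color purple → {C}. No two adjacent vertices share a color.

5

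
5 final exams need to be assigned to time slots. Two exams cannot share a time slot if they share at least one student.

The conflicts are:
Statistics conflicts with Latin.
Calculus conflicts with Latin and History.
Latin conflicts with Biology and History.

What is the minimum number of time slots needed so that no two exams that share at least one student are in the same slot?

3

Calculus, Latin, History pairwise conflict, so at least 3 time slots are needed.
3 time slots suffice: time slot 1 → {Latin}; time slot 2 → {Statistics, Biology, History}; time slot 3 → {Calculus}. Each listed conflict is separated.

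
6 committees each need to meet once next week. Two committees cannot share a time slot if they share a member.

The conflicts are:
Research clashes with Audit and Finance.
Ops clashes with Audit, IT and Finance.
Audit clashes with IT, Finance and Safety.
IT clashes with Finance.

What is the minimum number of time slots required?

Ops, Audit, IT, Finance all conflict with each other, so at least 4 time slots are needed.
4 time slots suffice: Research=3, Ops=4, Audit=1, IT=3, Finance=2, Safety=2. Each listed conflict is separated.

4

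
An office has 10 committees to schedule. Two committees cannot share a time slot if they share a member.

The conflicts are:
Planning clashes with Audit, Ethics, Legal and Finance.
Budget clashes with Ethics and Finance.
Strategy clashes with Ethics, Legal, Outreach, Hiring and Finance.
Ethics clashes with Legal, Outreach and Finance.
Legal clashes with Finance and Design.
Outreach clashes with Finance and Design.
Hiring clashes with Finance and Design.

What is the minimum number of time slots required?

4

Strategy, Ethics, Outreach, Finance pairwise conflict, so at least 4 time slots are needed.
4 time slots suffice: time slot 1 → {Audit, Finance, Design}; time slot 2 → {Ethics, Hiring}; time slot 3 → {Budget, Legal, Outreach}; time slot 4 → {Planning, Strategy}. No two conflicting committees share a time slot.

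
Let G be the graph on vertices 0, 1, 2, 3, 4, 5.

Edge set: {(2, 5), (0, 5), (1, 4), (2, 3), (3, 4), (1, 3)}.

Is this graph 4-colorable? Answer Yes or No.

Yes

The chromatic number is 3. 1, 3, 4 are pairwise adjacent, so at least 3 colors are needed.
3 colors suffice: color red → {3, 5}; color blue → {0, 2, 4}; color green → {1}.
Since 4 ≥ 3, a proper 4-coloring certainly exists.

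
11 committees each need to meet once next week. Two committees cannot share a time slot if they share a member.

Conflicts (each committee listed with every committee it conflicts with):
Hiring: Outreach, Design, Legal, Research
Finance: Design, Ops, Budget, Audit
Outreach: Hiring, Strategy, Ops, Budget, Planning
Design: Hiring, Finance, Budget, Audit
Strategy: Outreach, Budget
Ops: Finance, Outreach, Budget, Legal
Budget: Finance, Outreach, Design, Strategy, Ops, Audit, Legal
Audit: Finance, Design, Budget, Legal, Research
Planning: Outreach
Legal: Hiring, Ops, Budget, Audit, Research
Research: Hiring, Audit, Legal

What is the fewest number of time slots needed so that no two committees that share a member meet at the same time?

4

Finance, Design, Budget, Audit all conflict with each other, so at least 4 time slots are needed.
4 time slots suffice: time slot 1 → {Hiring, Budget, Planning}; time slot 2 → {Outreach, Design, Legal}; time slot 3 → {Strategy, Ops, Audit}; time slot 4 → {Finance, Research}. Each listed conflict is separated.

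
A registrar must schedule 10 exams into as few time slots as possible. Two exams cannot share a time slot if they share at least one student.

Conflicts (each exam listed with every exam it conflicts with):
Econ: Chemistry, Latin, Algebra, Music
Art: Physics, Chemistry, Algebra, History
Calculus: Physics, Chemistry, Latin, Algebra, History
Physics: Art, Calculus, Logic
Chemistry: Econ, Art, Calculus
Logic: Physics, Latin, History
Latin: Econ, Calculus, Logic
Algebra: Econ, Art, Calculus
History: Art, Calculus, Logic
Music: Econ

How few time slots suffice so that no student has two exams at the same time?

2

Econ and Music conflict, so at least 2 time slots are needed.
Using 2 time slots: Econ=1, Art=1, Calculus=1, Physics=2, Chemistry=2, Logic=1, Latin=2, Algebra=2, History=2, Music=2. Every pair that conflicts lands in different time slots.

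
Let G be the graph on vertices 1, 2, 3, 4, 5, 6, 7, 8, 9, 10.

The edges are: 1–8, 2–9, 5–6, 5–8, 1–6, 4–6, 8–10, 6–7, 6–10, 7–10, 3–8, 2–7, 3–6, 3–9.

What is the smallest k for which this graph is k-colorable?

3

6, 7, 10 are mutually adjacent, so at least 3 colors are needed.
3 colors suffice: color a → {6, 8, 9}; color b → {1, 2, 3, 4, 5, 10}; color c → {7}. No two adjacent vertices share a color.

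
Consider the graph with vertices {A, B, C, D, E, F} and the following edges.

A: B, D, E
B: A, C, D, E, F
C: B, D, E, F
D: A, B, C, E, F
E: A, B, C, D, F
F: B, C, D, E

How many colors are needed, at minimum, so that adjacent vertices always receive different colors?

5

B, C, D, E, F form a clique, so at least 5 colors are needed.
5 colors suffice: color red → {B}; color blue → {E}; color green → {D}; color yellow → {A, C}; color purple → {F}. No two adjacent vertices share a color.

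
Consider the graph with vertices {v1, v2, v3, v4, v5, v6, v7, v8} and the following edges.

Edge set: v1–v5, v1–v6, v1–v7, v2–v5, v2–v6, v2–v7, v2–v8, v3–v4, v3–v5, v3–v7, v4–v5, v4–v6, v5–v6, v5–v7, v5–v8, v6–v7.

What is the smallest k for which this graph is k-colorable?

4

v2, v5, v6, v7 are pairwise adjacent (a clique of size 4), so at least 4 colors are needed.
4 colors suffice: color R → {v5}; color B → {v4, v7, v8}; color G → {v3, v6}; color Y → {v1, v2}. Each edge has distinct colors on its endpoints.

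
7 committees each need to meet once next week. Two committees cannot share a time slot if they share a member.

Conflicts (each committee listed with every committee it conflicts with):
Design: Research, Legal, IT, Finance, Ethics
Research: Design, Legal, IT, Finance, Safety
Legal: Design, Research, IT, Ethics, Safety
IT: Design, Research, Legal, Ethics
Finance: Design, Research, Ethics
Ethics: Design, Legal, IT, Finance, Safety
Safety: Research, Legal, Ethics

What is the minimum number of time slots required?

Design, Legal, IT, Ethics all conflict with each other, so at least 4 time slots are needed.
4 time slots suffice: time slot 1 → {Research, Ethics}; time slot 2 → {Design, Safety}; time slot 3 → {Legal, Finance}; time slot 4 → {IT}. No two conflicting committees share a time slot.

4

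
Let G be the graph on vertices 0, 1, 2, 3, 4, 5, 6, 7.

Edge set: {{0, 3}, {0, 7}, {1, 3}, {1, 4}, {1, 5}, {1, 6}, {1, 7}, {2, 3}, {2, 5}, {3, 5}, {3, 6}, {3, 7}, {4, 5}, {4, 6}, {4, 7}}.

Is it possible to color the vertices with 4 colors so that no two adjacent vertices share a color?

The chromatic number is 3. 1, 3, 5 are mutually adjacent, so at least 3 colors are needed.
3 colors suffice: color a → {3, 4}; color b → {0, 1, 2}; color c → {5, 6, 7}.
Since 4 ≥ 3, a proper 4-coloring certainly exists.

Yes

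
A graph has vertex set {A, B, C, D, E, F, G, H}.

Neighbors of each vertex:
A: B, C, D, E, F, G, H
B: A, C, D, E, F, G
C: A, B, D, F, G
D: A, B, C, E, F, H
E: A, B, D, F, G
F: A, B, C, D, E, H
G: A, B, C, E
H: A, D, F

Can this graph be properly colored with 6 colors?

Yes

The chromatic number is 5. A, B, C, D, F form a clique, so at least 5 colors are needed.
A valid assignment using 5 colors: A=1, B=4, C=5, D=3, E=5, F=2, G=2, H=4.
Since 6 ≥ 5, a proper 6-coloring certainly exists.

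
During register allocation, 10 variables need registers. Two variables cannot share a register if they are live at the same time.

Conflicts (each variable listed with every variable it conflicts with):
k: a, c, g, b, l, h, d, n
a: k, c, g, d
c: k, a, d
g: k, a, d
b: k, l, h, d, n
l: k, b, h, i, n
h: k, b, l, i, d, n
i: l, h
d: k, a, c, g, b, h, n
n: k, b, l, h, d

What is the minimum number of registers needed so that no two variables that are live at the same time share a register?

k, b, h, d, n all conflict with each other, so at least 5 registers are needed.
A valid assignment using 5 registers: k=1, a=3, c=4, g=4, b=5, l=2, h=3, i=1, d=2, n=4. No two conflicting variables share a register.

5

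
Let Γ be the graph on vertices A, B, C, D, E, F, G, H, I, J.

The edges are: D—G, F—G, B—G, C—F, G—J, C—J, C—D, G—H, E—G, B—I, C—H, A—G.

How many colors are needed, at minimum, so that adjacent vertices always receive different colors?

C and D are adjacent, so at least 2 colors are needed.
2 colors suffice: A=2, B=2, C=1, D=2, E=2, F=2, G=1, H=2, I=1, J=2. No two adjacent vertices share a color.

2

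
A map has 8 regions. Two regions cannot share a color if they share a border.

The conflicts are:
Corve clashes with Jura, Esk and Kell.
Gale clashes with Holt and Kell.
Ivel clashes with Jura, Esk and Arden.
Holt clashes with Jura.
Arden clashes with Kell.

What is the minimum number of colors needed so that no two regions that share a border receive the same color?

The cycle Corve-Kell-Gale-Holt-Jura-Corve has odd length 5, so it cannot be 2-colored; at least 3 colors are needed.
One proper 3-coloring: Corve=2, Gale=2, Ivel=1, Holt=1, Jura=3, Esk=3, Arden=2, Kell=1. Each listed conflict is separated.

3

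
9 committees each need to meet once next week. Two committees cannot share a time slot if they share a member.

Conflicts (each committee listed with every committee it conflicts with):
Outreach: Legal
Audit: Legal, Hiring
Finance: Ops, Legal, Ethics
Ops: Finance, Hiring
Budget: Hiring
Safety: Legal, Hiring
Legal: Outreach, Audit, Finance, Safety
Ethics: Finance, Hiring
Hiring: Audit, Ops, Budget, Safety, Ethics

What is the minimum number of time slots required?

3

The cycle Ops-Hiring-Safety-Legal-Finance-Ops has odd length 5, so it cannot be 2-colored; at least 3 time slots are needed.
3 time slots suffice: Outreach=2, Audit=2, Finance=2, Ops=3, Budget=2, Safety=2, Legal=1, Ethics=3, Hiring=1. Each listed conflict is separated.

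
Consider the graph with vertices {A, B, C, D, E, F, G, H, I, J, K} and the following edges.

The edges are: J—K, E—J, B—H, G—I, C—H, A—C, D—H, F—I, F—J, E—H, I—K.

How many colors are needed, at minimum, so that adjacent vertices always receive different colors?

2

A and C are adjacent, so at least 2 colors are needed.
One proper 2-coloring: A=1, B=2, C=2, D=2, E=2, F=2, G=2, H=1, I=1, J=1, K=2. Each edge has distinct colors on its endpoints.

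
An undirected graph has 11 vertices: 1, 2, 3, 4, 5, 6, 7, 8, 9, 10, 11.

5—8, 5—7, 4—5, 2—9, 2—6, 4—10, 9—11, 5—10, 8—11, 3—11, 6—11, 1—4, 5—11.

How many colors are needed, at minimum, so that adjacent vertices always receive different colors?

3

5, 8, 11 are pairwise adjacent, so at least 3 colors are needed.
3 colors suffice: color red → {2, 4, 7, 11}; color blue → {1, 3, 5, 6, 9}; color green → {8, 10}. Each edge has distinct colors on its endpoints.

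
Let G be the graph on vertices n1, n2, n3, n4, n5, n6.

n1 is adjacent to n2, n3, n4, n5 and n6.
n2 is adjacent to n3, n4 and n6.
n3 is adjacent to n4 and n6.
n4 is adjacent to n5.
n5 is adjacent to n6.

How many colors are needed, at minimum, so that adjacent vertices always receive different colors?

n1, n2, n3, n6 are mutually adjacent (a clique of size 4), so at least 4 colors are needed.
One proper 4-coloring: n1=red, n2=green, n3=yellow, n4=blue, n5=green, n6=blue. Every edge joins two different colors.

4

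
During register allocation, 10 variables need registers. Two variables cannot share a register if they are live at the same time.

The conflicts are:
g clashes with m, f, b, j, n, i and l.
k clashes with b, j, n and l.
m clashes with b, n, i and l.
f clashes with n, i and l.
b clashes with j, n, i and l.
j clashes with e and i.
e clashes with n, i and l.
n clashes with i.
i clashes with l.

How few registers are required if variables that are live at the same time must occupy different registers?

5

g, m, b, i, l all conflict with each other, so at least 5 registers are needed.
5 registers suffice: g=2, k=1, m=5, f=3, b=3, j=4, e=2, n=4, i=1, l=4. Each listed conflict is separated.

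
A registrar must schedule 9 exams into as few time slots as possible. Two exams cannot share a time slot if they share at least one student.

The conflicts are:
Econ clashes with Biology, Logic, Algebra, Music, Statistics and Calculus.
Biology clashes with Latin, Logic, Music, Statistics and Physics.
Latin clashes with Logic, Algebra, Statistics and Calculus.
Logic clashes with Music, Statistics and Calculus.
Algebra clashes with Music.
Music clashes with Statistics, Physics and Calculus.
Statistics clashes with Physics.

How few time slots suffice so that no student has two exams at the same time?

Econ, Biology, Logic, Music, Statistics are mutually in conflict, so at least 5 time slots are needed.
5 time slots suffice: time slot 1 → {Latin, Music}; time slot 2 → {Logic, Algebra, Physics}; time slot 3 → {Econ}; time slot 4 → {Statistics, Calculus}; time slot 5 → {Biology}. Every pair that conflicts lands in different time slots.

5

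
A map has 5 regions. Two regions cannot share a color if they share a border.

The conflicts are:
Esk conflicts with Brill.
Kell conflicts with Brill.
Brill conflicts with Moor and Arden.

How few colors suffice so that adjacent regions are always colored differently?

2

Kell and Brill conflict, so at least 2 colors are needed.
A valid assignment using 2 colors: Esk=2, Kell=2, Brill=1, Moor=2, Arden=2. No two conflicting regions share a color.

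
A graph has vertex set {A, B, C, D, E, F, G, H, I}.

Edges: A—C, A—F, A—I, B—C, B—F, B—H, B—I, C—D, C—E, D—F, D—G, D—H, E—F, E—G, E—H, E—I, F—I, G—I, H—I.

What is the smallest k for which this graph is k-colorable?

B, F, I are pairwise adjacent, so at least 3 colors are needed.
3 colors suffice: color red → {D, I}; color blue → {C, F, G, H}; color green → {A, B, E}. Each edge has distinct colors on its endpoints.

3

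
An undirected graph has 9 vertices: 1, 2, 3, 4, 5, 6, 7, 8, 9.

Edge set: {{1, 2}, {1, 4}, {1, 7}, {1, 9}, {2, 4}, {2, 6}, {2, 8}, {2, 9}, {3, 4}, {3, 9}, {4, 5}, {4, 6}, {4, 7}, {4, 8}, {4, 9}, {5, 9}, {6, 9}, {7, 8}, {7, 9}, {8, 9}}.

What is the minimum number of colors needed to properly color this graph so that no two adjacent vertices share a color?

4

2, 4, 6, 9 form a clique, so at least 4 colors are needed.
One proper 4-coloring: 1=yellow, 2=green, 3=green, 4=red, 5=green, 6=yellow, 7=green, 8=yellow, 9=blue. Every edge joins two different colors.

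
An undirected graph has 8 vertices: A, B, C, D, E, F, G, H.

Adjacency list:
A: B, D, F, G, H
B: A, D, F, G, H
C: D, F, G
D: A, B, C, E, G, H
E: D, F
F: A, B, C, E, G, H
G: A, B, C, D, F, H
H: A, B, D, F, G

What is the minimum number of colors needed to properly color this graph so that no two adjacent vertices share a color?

5

A, B, F, G, H form a clique, so at least 5 colors are needed.
5 colors suffice: color 1 → {E, G}; color 2 → {D, F}; color 3 → {A, C}; color 4 → {H}; color 5 → {B}. No two adjacent vertices share a color.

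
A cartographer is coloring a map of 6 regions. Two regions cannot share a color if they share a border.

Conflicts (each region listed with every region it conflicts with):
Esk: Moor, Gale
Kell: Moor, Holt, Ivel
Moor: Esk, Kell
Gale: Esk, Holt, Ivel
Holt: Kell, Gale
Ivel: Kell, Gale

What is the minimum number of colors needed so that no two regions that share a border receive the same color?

The cycle Kell-Ivel-Gale-Esk-Moor-Kell has odd length 5, so it cannot be 2-colored; at least 3 colors are needed.
3 colors suffice: color 1 → {Kell, Gale}; color 2 → {Moor, Holt, Ivel}; color 3 → {Esk}. No two conflicting regions share a color.

3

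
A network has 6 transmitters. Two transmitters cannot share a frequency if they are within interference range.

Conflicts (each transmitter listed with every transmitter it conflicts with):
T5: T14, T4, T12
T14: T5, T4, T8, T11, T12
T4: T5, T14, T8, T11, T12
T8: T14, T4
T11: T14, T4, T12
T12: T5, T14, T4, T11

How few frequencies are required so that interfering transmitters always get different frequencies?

4

T5, T14, T4, T12 are mutually in conflict, so at least 4 frequencies are needed.
4 frequencies suffice: frequency 1 → {T4}; frequency 2 → {T14}; frequency 3 → {T8, T12}; frequency 4 → {T5, T11}. Each listed conflict is separated.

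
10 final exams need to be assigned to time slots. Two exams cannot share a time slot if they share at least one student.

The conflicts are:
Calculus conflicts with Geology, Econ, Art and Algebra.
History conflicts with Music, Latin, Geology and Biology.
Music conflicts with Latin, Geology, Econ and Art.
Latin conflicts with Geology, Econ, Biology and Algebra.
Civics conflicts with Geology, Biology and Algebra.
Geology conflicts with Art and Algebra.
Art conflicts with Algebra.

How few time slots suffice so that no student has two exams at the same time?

History, Music, Latin, Geology pairwise conflict, so at least 4 time slots are needed.
4 time slots suffice: time slot 1 → {Geology, Econ, Biology}; time slot 2 → {Latin, Civics, Art}; time slot 3 → {Music, Algebra}; time slot 4 → {Calculus, History}. Every pair that conflicts lands in different time slots.

4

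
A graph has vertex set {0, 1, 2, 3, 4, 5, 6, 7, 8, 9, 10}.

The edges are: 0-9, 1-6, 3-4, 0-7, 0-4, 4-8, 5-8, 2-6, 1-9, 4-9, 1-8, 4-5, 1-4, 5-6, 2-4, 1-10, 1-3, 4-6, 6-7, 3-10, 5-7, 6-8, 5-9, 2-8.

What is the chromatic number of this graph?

2, 4, 6, 8 form a clique, so at least 4 colors are needed.
4 colors suffice: 0=b, 1=b, 2=b, 3=c, 4=a, 5=b, 6=c, 7=a, 8=d, 9=c, 10=a. Every edge joins two different colors.

4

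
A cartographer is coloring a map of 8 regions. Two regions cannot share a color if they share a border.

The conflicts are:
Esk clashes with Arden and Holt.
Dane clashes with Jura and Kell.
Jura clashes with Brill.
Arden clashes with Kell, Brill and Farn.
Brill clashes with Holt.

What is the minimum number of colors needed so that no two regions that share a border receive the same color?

3

The cycle Jura-Brill-Arden-Kell-Dane-Jura has odd length 5, so it cannot be 2-colored; at least 3 colors are needed.
3 colors suffice: Esk=2, Dane=3, Jura=1, Arden=1, Kell=2, Brill=2, Farn=2, Holt=1. Each listed conflict is separated.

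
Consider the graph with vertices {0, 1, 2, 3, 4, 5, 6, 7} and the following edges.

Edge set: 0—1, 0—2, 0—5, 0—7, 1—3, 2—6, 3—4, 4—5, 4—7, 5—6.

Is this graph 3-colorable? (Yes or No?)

The chromatic number is 3. The cycle 3-4-5-0-1-3 has odd length 5, so it cannot be 2-colored; at least 3 colors are needed.
3 colors suffice: color red → {0, 4, 6}; color blue → {2, 3, 5, 7}; color green → {1}.
That is already a proper 3-coloring.

Yes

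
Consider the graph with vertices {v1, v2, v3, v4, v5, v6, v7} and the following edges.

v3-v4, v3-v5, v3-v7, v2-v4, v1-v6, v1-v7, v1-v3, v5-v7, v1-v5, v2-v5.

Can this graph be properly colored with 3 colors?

No

v1, v3, v5, v7 are mutually adjacent (a clique of size 4), so at least 4 colors are needed.
So 3 colors are not enough.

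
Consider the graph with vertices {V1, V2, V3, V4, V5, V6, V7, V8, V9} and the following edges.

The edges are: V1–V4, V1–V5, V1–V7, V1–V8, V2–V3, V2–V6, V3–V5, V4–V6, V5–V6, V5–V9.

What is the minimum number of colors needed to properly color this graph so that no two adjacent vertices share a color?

2

V1 and V4 are adjacent, so at least 2 colors are needed.
One proper 2-coloring: V1=2, V2=1, V3=2, V4=1, V5=1, V6=2, V7=1, V8=1, V9=2. Each edge has distinct colors on its endpoints.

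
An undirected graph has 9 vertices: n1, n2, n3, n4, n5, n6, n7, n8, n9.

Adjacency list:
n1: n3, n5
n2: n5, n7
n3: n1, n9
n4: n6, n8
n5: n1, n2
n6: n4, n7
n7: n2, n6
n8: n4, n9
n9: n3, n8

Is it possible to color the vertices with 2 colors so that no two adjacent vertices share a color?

No

The cycle n7-n6-n4-n8-n9-n3-n1-n5-n2-n7 has odd length 9, so it cannot be 2-colored; at least 3 colors are needed.
So 2 colors are not enough.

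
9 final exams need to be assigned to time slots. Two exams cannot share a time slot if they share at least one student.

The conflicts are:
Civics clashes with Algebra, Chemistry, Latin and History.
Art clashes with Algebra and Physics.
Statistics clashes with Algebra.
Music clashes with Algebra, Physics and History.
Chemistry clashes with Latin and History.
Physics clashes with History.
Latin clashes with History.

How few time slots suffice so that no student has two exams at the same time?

Civics, Chemistry, Latin, History pairwise conflict, so at least 4 time slots are needed.
A valid assignment using 4 time slots: Civics=2, Art=2, Statistics=2, Music=2, Algebra=1, Chemistry=3, Physics=3, Latin=4, History=1. Every pair that conflicts lands in different time slots.

4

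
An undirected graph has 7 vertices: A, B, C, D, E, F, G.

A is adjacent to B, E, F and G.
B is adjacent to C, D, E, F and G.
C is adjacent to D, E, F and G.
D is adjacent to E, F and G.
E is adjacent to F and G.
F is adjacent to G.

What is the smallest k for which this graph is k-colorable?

B, C, D, E, F, G are pairwise adjacent (a clique of size 6), so at least 6 colors are needed.
6 colors suffice: color 1 → {G}; color 2 → {E}; color 3 → {B}; color 4 → {F}; color 5 → {A, D}; color 6 → {C}. Each edge has distinct colors on its endpoints.

6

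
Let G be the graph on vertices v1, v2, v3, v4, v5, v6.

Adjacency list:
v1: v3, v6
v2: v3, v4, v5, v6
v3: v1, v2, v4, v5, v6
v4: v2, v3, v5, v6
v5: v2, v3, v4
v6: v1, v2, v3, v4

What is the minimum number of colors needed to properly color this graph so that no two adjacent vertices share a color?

v2, v3, v4, v5 are mutually adjacent (a clique of size 4), so at least 4 colors are needed.
4 colors suffice: v1=green, v2=yellow, v3=red, v4=green, v5=blue, v6=blue. Every edge joins two different colors.

4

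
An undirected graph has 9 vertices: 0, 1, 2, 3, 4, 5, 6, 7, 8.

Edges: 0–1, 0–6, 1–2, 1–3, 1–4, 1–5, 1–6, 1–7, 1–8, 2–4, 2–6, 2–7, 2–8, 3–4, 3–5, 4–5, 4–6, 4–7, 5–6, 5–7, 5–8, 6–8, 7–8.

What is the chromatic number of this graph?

1, 3, 4, 5 are pairwise adjacent (a clique of size 4), so at least 4 colors are needed.
4 colors suffice: color red → {1}; color blue → {3, 6, 7}; color green → {0, 2, 5}; color yellow → {4, 8}. No two adjacent vertices share a color.

4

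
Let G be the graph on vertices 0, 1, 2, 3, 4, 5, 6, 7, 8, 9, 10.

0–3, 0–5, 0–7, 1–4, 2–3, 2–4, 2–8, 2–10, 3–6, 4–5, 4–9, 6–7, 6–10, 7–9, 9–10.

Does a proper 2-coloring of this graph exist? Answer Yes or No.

The cycle 5-4-2-3-0-5 has odd length 5, so it cannot be 2-colored; at least 3 colors are needed.
So 2 colors are not enough.

No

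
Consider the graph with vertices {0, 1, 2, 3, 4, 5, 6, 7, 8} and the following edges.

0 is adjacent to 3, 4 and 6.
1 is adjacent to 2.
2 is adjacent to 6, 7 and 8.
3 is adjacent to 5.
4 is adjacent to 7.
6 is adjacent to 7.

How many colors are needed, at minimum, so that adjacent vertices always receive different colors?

2, 6, 7 form a triangle, so at least 3 colors are needed.
3 colors suffice: color red → {0, 2, 5}; color blue → {1, 3, 4, 6, 8}; color green → {7}. Each edge has distinct colors on its endpoints.

3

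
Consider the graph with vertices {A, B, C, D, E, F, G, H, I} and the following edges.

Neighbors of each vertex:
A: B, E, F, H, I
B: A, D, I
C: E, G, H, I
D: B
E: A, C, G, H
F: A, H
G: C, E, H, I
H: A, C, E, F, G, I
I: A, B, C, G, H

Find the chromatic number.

C, E, G, H are pairwise adjacent (a clique of size 4), so at least 4 colors are needed.
4 colors suffice: color 1 → {B, H}; color 2 → {D, E, F, I}; color 3 → {A, C}; color 4 → {G}. Every edge joins two different colors.

4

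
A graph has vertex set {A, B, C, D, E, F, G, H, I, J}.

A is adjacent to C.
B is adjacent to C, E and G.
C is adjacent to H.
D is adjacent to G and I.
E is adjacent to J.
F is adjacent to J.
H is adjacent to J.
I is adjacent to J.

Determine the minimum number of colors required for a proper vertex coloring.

3

The cycle J-E-B-C-H-J has odd length 5, so it cannot be 2-colored; at least 3 colors are needed.
3 colors suffice: A=2, B=2, C=1, D=2, E=3, F=2, G=1, H=2, I=3, J=1. Each edge has distinct colors on its endpoints.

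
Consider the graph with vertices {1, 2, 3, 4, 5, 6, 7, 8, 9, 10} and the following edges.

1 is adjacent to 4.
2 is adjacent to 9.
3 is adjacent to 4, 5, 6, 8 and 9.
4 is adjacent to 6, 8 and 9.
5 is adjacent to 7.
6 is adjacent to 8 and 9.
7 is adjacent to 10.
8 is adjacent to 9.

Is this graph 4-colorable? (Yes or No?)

3, 4, 6, 8, 9 are mutually adjacent (a clique of size 5), so at least 5 colors are needed.
So 4 colors are not enough.

No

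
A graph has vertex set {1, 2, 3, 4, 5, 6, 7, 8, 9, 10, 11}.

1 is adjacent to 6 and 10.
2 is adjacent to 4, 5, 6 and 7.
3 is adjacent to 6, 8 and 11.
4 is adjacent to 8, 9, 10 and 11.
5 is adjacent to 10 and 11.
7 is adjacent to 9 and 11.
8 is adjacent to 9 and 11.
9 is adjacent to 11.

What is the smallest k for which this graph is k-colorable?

4

4, 8, 9, 11 form a clique, so at least 4 colors are needed.
A valid assignment using 4 colors: 1=green, 2=red, 3=yellow, 4=blue, 5=blue, 6=blue, 7=blue, 8=green, 9=yellow, 10=red, 11=red. No two adjacent vertices share a color.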